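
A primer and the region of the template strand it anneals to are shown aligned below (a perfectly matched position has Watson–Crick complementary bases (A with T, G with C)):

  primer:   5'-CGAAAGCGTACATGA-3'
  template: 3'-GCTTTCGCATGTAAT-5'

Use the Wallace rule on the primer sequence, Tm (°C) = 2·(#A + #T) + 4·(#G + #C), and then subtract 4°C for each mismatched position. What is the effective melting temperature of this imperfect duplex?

40°C

Primer base counts: A=6, T=2, G=4, C=3 → A+T=8, G+C=7
Perfect-match Tm = 2(8) + 4(7) = 16 + 28 = 44°C
Mismatches (positions where the bases are not complementary): 1 (at position 14)
Effective Tm = 44 − 1×4 = 44 − 4 = 40°C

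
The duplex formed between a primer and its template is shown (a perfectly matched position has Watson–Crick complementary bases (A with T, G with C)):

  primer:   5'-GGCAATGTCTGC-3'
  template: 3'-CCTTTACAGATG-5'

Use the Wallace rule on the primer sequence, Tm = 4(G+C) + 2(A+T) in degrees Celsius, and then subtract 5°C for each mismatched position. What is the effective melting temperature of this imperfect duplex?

28°C

Primer base counts: A=2, T=3, G=4, C=3 → A+T=5, G+C=7
Perfect-match Tm = 2(5) + 4(7) = 10 + 28 = 38°C
Mismatches (positions where the bases are not complementary): 2 (at positions 3, 11)
Effective Tm = 38 − 2×5 = 38 − 10 = 28°C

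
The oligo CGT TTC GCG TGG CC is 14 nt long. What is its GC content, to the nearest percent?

71%

Base counts: C=5, G=5, T=4, A=0
G+C = 5 + 5 = 10 out of 14 bases
%GC = 10/14 × 100 = 71.43% ≈ 71%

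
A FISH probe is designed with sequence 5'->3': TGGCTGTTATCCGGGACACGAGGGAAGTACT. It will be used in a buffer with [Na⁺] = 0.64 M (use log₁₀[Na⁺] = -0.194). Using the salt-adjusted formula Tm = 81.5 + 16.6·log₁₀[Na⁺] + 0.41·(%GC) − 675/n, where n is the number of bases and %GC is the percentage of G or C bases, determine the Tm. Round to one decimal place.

Length n = 31. Counting bases: G=11, C=6, A=7, T=7
G+C = 17, so %GC = 17/31 × 100 = 54.839%
Salt term: 16.6 × (-0.194) = -3.22
GC term: 0.41 × 54.839 = 22.484; length term: −675/31 = −21.774
Tm = 81.5 + (-3.22) + 22.484 − 21.774 = 78.99 → 79.0°C

79.0°C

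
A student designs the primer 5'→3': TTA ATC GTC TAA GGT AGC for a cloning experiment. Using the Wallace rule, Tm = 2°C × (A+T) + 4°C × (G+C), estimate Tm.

Scanning the sequence gives G=4, C=3, T=6, A=5.
A+T = 11, G+C = 7
Tm = 4·7 + 2·11 = 28 + 22 = 50°C

50°C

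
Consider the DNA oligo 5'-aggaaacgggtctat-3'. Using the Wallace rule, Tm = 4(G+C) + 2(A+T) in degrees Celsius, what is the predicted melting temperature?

T=3, C=2, G=5, A=5
A+T = 8, G+C = 7
Tm = 2(8) + 4(7) = 16 + 28 = 44°C

44°C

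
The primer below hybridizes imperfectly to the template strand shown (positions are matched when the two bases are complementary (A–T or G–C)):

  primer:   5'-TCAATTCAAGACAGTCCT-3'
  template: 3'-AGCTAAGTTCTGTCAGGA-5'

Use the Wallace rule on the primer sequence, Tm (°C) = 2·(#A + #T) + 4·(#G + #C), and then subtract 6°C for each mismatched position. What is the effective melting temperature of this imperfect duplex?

Primer base counts: A=6, T=5, G=2, C=5 → A+T=11, G+C=7
Perfect-match Tm = 2(11) + 4(7) = 22 + 28 = 50°C
Mismatches (positions where the bases are not complementary): 1 (at position 3)
Effective Tm = 50 − 1×6 = 50 − 6 = 44°C

44°C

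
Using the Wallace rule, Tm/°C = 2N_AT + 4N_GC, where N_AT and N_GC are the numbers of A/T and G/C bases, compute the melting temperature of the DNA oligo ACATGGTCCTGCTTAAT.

48°C

Counting bases: C=4, G=3, A=4, T=6
AT pairs contribute 10, GC pairs contribute 7.
Tm = 2(10) + 4(7) = 20 + 28 = 48°C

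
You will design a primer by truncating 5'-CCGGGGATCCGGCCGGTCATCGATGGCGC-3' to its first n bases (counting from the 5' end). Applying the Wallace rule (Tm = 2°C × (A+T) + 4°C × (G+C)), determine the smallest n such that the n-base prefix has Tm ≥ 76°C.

First 21 bases: CCGGGGATCCGGCCGGTCATC → Tm = 74°C (< 76°C)
First 22 bases: CCGGGGATCCGGCCGGTCATCG → Tm = 78°C (≥ 76°C)
Each additional base adds 2°C (A/T) or 4°C (G/C), so Tm is non-decreasing in n; n = 22 is the first length to reach 76°C.

n = 22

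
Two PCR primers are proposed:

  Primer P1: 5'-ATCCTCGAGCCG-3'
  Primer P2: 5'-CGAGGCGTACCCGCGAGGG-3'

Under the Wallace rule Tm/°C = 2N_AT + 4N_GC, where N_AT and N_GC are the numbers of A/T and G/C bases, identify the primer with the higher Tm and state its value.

Primer P1: A+T=4, G+C=8 → Tm = 2(4)+4(8) = 40°C
Primer P2: A+T=4, G+C=15 → Tm = 2(4)+4(15) = 68°C
40°C vs 68°C → primer P2 is higher.

Primer P2, 68°C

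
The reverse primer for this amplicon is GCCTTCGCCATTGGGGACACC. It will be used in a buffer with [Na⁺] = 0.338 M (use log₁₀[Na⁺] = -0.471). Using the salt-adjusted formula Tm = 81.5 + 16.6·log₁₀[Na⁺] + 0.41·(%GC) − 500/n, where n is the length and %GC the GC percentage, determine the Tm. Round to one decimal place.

Length n = 21. Base counts: C=8, T=4, G=6, A=3
G+C = 14, so %GC = 14/21 × 100 = 66.667%
Salt term: 16.6 × (-0.471) = -7.819
GC term: 0.41 × 66.667 = 27.333; length term: −500/21 = −23.81
Tm = 81.5 + (-7.819) + 27.333 − 23.81 = 77.204 → 77.2°C

77.2°C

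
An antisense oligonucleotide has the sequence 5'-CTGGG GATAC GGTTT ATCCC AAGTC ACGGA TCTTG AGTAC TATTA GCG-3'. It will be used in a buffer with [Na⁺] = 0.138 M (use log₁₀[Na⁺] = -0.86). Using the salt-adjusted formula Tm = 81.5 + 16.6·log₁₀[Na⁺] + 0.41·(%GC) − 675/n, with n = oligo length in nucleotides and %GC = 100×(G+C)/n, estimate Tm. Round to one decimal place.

72.8°C

Length n = 48. T=14, A=11, C=10, G=13
G+C = 23, so %GC = 23/48 × 100 = 47.917%
Salt term: 16.6 × (-0.86) = -14.276
GC term: 0.41 × 47.917 = 19.646; length term: −675/48 = −14.062
Tm = 81.5 + (-14.276) + 19.646 − 14.062 = 72.808 → 72.8°C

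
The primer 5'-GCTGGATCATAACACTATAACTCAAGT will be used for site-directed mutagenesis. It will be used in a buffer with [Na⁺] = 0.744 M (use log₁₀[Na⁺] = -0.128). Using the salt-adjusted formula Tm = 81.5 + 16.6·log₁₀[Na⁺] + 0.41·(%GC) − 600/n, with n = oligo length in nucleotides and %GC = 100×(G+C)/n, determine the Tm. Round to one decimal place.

Length n = 27. Scanning the sequence gives T=7, G=4, C=6, A=10.
G+C = 10, so %GC = 10/27 × 100 = 37.037%
Salt term: 16.6 × (-0.128) = -2.125
GC term: 0.41 × 37.037 = 15.185; length term: −600/27 = −22.222
Tm = 81.5 + (-2.125) + 15.185 − 22.222 = 72.338 → 72.3°C

72.3°C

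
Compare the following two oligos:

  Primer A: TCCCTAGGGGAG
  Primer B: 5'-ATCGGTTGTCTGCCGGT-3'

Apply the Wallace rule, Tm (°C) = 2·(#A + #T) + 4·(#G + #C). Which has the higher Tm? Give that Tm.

Primer B, 54°C

Primer A: A+T=4, G+C=8 → Tm = 2(4)+4(8) = 40°C
Primer B: A+T=7, G+C=10 → Tm = 2(7)+4(10) = 54°C
40°C vs 54°C → primer B is higher.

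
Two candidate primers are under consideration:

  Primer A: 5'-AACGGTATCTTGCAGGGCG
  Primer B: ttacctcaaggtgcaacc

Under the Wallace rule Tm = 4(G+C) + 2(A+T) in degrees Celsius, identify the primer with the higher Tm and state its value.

Primer A, 60°C

Primer A: A+T=8, G+C=11 → Tm = 2(8)+4(11) = 60°C
Primer B: A+T=9, G+C=9 → Tm = 2(9)+4(9) = 54°C
60°C vs 54°C → primer A is higher.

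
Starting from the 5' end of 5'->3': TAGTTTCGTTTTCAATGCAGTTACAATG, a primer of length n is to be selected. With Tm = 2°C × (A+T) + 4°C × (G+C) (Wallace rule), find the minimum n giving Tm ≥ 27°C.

First 10 bases: TAGTTTCGTT → Tm = 26°C (< 27°C)
First 11 bases: TAGTTTCGTTT → Tm = 28°C (≥ 27°C)
Each additional base adds 2°C (A/T) or 4°C (G/C), so Tm is non-decreasing in n; n = 11 is the first length to reach 27°C.

n = 11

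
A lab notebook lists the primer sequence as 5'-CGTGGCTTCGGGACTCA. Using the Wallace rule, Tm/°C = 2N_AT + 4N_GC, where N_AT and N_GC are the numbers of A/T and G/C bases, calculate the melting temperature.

56°C

Counting bases: G=6, T=4, A=2, C=5
A+T = 6, G+C = 11
Tm = 2×6 + 4×11 = 56°C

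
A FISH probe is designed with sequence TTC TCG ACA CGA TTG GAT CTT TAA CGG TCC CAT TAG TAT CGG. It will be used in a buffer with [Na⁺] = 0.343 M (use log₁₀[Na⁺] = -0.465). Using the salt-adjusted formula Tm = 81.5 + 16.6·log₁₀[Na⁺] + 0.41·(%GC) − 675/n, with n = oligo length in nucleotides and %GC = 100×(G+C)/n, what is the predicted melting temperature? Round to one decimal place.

76.3°C

Length n = 42. C=10, G=9, A=9, T=14
G+C = 19, so %GC = 19/42 × 100 = 45.238%
Salt term: 16.6 × (-0.465) = -7.719
GC term: 0.41 × 45.238 = 18.548; length term: −675/42 = −16.071
Tm = 81.5 + (-7.719) + 18.548 − 16.071 = 76.258 → 76.3°C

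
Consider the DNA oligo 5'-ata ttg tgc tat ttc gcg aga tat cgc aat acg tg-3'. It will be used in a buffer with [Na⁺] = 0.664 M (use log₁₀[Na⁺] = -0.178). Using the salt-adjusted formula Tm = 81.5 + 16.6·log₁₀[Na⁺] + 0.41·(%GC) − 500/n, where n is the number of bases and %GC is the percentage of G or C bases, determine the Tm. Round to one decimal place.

80.7°C

Length n = 35. Scanning the sequence gives A=9, C=6, G=8, T=12.
G+C = 14, so %GC = 14/35 × 100 = 40%
Salt term: 16.6 × (-0.178) = -2.955
GC term: 0.41 × 40 = 16.4; length term: −500/35 = −14.286
Tm = 81.5 + (-2.955) + 16.4 − 14.286 = 80.659 → 80.7°C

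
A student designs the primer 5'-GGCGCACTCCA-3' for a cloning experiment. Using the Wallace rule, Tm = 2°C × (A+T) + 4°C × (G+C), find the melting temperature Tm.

38°C

Base counts: A=2, T=1, C=5, G=3
A+T = 3, G+C = 8
Tm = 4·8 + 2·3 = 32 + 6 = 38°C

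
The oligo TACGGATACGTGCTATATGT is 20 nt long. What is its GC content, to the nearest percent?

A=5, T=7, G=5, C=3
G+C = 5 + 3 = 8 out of 20 bases
%GC = 8/20 × 100 = 40% ≈ 40%

40%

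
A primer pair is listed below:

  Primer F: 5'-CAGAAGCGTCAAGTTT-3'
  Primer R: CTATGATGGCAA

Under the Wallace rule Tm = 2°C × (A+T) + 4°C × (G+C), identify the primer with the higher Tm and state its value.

Primer F: A+T=9, G+C=7 → Tm = 2(9)+4(7) = 46°C
Primer R: A+T=7, G+C=5 → Tm = 2(7)+4(5) = 34°C
46°C vs 34°C → primer F is higher.

Primer F, 46°C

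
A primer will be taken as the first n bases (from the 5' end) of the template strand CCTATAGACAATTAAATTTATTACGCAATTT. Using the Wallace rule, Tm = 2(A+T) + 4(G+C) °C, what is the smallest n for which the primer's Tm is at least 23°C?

First 8 bases: CCTATAGA → Tm = 22°C (< 23°C)
First 9 bases: CCTATAGAC → Tm = 26°C (≥ 23°C)
Each additional base adds 2°C (A/T) or 4°C (G/C), so Tm is non-decreasing in n; n = 9 is the first length to reach 23°C.

n = 9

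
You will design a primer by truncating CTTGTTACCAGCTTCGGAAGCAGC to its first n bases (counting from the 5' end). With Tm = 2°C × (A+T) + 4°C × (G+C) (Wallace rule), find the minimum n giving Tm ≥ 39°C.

n = 14

First 13 bases: CTTGTTACCAGCT → Tm = 38°C (< 39°C)
First 14 bases: CTTGTTACCAGCTT → Tm = 40°C (≥ 39°C)
Each additional base adds 2°C (A/T) or 4°C (G/C), so Tm is non-decreasing in n; n = 14 is the first length to reach 39°C.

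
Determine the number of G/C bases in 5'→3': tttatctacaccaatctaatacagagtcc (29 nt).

10

Scanning the sequence gives T=9, A=10, C=8, G=2.
Total G or C: 2 + 8 = 10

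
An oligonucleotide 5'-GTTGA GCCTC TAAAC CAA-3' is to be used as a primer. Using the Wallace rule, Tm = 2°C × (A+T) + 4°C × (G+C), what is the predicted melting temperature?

Counting bases: G=3, A=6, T=4, C=5
AT pairs contribute 10, GC pairs contribute 8.
Tm = 4·8 + 2·10 = 32 + 20 = 52°C

52°C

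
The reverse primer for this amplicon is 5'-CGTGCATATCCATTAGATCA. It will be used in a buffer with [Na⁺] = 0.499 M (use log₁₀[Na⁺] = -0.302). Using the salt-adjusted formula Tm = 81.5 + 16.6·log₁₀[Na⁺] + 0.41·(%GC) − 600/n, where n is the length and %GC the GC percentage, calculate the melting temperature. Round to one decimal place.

62.9°C

Length n = 20. G=3, T=6, A=6, C=5
G+C = 8, so %GC = 8/20 × 100 = 40%
Salt term: 16.6 × (-0.302) = -5.013
GC term: 0.41 × 40 = 16.4; length term: −600/20 = −30
Tm = 81.5 + (-5.013) + 16.4 − 30 = 62.887 → 62.9°C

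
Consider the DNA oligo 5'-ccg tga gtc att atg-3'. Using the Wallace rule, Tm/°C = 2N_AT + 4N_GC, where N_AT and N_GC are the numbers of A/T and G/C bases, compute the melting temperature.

Base counts: T=5, A=3, G=4, C=3
AT pairs contribute 8, GC pairs contribute 7.
Tm = 2(8) + 4(7) = 16 + 28 = 44°C

44°C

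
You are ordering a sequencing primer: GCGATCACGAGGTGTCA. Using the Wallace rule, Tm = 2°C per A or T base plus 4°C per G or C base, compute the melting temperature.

54°C

Base counts: G=6, T=3, C=4, A=4
A+T = 7, G+C = 10
Tm = 2×7 + 4×10 = 54°C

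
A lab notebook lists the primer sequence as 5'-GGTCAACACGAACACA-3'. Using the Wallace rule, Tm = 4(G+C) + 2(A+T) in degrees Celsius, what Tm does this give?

48°C

Counting bases: A=7, G=3, C=5, T=1
So N_AT = 8 and N_GC = 8.
Tm = 2×8 + 4×8 = 48°C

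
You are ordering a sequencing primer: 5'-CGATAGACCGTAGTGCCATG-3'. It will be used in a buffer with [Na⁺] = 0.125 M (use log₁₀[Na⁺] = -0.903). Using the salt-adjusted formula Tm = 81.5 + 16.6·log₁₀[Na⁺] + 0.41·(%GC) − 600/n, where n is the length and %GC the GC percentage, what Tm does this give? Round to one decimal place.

59.1°C

Length n = 20. T=4, A=5, C=5, G=6
G+C = 11, so %GC = 11/20 × 100 = 55%
Salt term: 16.6 × (-0.903) = -14.99
GC term: 0.41 × 55 = 22.55; length term: −600/20 = −30
Tm = 81.5 + (-14.99) + 22.55 − 30 = 59.06 → 59.1°C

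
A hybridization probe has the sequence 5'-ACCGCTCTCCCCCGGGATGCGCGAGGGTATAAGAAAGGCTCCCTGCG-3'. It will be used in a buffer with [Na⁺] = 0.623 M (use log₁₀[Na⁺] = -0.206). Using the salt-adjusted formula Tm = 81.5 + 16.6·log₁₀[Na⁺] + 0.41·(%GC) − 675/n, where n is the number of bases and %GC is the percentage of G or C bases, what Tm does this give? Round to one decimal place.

90.8°C

Length n = 47. Scanning the sequence gives G=15, A=9, C=16, T=7.
G+C = 31, so %GC = 31/47 × 100 = 65.957%
Salt term: 16.6 × (-0.206) = -3.42
GC term: 0.41 × 65.957 = 27.042; length term: −675/47 = −14.362
Tm = 81.5 + (-3.42) + 27.042 − 14.362 = 90.76 → 90.8°C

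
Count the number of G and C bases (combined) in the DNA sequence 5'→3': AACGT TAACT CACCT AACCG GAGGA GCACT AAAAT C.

16

Counting bases: G=6, A=14, T=6, C=10
Total G or C: 6 + 10 = 16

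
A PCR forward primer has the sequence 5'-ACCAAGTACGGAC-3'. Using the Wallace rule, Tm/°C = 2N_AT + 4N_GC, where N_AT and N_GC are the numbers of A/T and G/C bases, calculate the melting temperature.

Scanning the sequence gives C=4, A=5, G=3, T=1.
A+T = 6, G+C = 7
Tm = 2(6) + 4(7) = 12 + 28 = 40°C

40°C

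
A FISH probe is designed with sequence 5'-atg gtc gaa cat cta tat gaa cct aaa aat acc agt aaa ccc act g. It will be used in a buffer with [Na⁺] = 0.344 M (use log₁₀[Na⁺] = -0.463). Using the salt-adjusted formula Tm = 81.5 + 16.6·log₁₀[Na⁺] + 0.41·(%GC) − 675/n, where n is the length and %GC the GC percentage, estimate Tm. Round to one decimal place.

Length n = 46. Counting bases: G=6, A=19, C=11, T=10
G+C = 17, so %GC = 17/46 × 100 = 36.957%
Salt term: 16.6 × (-0.463) = -7.686
GC term: 0.41 × 36.957 = 15.152; length term: −675/46 = −14.674
Tm = 81.5 + (-7.686) + 15.152 − 14.674 = 74.292 → 74.3°C

74.3°C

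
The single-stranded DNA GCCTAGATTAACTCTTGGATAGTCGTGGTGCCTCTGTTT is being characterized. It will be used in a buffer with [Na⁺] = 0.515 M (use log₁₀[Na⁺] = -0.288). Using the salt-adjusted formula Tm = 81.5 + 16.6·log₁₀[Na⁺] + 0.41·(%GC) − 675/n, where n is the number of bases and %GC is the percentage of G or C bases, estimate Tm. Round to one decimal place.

78.3°C

Length n = 39. Counting bases: A=6, T=15, G=10, C=8
G+C = 18, so %GC = 18/39 × 100 = 46.154%
Salt term: 16.6 × (-0.288) = -4.781
GC term: 0.41 × 46.154 = 18.923; length term: −675/39 = −17.308
Tm = 81.5 + (-4.781) + 18.923 − 17.308 = 78.334 → 78.3°C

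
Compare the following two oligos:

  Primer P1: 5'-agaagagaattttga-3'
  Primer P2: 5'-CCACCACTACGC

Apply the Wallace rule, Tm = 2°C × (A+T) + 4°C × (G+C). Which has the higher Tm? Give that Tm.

Primer P2, 40°C

Primer P1: A+T=11, G+C=4 → Tm = 2(11)+4(4) = 38°C
Primer P2: A+T=4, G+C=8 → Tm = 2(4)+4(8) = 40°C
38°C vs 40°C → primer P2 is higher.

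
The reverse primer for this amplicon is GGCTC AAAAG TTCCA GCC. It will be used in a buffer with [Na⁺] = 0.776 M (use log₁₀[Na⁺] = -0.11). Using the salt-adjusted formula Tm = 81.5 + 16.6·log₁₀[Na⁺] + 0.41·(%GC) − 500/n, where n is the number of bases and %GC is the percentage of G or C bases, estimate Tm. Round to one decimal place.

74.7°C

Length n = 18. Base counts: C=6, T=3, A=5, G=4
G+C = 10, so %GC = 10/18 × 100 = 55.556%
Salt term: 16.6 × (-0.11) = -1.826
GC term: 0.41 × 55.556 = 22.778; length term: −500/18 = −27.778
Tm = 81.5 + (-1.826) + 22.778 − 27.778 = 74.674 → 74.7°C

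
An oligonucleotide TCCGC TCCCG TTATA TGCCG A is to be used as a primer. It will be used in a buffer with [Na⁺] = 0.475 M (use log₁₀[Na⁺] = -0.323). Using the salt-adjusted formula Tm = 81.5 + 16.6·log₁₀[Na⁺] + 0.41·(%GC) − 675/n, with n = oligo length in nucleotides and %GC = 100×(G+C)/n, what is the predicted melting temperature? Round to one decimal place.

Length n = 21. C=8, A=3, T=6, G=4
G+C = 12, so %GC = 12/21 × 100 = 57.143%
Salt term: 16.6 × (-0.323) = -5.362
GC term: 0.41 × 57.143 = 23.429; length term: −675/21 = −32.143
Tm = 81.5 + (-5.362) + 23.429 − 32.143 = 67.424 → 67.4°C

67.4°C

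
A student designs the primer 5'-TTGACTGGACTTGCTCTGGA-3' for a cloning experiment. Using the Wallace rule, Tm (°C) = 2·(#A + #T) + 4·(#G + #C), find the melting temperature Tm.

Base counts: C=4, A=3, G=6, T=7
So N_AT = 10 and N_GC = 10.
Tm = 2(10) + 4(10) = 20 + 40 = 60°C

60°C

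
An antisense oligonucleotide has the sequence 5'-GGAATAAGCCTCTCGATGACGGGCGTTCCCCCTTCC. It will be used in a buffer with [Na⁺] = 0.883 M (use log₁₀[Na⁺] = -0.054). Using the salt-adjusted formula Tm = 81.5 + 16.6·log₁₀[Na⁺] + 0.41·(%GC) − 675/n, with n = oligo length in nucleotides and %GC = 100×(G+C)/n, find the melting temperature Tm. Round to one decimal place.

Length n = 36. Scanning the sequence gives G=9, C=13, A=6, T=8.
G+C = 22, so %GC = 22/36 × 100 = 61.111%
Salt term: 16.6 × (-0.054) = -0.896
GC term: 0.41 × 61.111 = 25.056; length term: −675/36 = −18.75
Tm = 81.5 + (-0.896) + 25.056 − 18.75 = 86.91 → 86.9°C

86.9°C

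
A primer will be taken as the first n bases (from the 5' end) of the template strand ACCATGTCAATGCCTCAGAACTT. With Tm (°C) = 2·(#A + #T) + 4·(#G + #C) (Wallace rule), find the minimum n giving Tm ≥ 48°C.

n = 16

First 15 bases: ACCATGTCAATGCCT → Tm = 44°C (< 48°C)
First 16 bases: ACCATGTCAATGCCTC → Tm = 48°C (≥ 48°C)
Since every base adds ≥2°C, Tm only increases with n, so the threshold is first crossed at n = 16.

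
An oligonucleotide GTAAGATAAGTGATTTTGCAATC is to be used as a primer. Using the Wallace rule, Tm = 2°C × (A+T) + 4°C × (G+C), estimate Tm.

Counting bases: G=5, T=8, C=2, A=8
A+T = 16, G+C = 7
Tm = 2(16) + 4(7) = 32 + 28 = 60°C

60°C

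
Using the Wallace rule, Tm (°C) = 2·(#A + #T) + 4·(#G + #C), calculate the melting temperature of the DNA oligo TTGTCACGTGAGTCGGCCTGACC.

Scanning the sequence gives C=7, G=7, A=3, T=6.
A+T = 9, G+C = 14
Tm = 2(9) + 4(14) = 18 + 56 = 74°C

74°C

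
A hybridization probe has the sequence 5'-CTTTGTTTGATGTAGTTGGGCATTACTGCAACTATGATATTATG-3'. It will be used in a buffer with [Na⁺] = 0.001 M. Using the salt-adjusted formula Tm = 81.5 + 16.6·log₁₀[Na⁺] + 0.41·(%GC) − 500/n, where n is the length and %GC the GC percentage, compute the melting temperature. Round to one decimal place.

34.3°C

Length n = 44. Scanning the sequence gives C=5, T=19, A=10, G=10.
G+C = 15, so %GC = 15/44 × 100 = 34.091%
Salt term: 16.6 × (-3) = -49.8
GC term: 0.41 × 34.091 = 13.977; length term: −500/44 = −11.364
Tm = 81.5 + (-49.8) + 13.977 − 11.364 = 34.313 → 34.3°C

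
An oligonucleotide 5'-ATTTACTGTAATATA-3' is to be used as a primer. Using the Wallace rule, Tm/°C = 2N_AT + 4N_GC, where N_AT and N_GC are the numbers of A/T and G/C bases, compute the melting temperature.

34°C

A=6, T=7, C=1, G=1
So N_AT = 13 and N_GC = 2.
Tm = 2×13 + 4×2 = 34°C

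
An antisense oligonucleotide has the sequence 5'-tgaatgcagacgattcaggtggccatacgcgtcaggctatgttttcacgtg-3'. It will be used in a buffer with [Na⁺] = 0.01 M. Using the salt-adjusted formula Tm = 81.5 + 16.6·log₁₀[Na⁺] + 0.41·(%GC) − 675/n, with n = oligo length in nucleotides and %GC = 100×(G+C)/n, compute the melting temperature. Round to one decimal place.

Length n = 51. Scanning the sequence gives A=11, G=15, T=14, C=11.
G+C = 26, so %GC = 26/51 × 100 = 50.98%
Salt term: 16.6 × (-2) = -33.2
GC term: 0.41 × 50.98 = 20.902; length term: −675/51 = −13.235
Tm = 81.5 + (-33.2) + 20.902 − 13.235 = 55.967 → 56.0°C

56.0°C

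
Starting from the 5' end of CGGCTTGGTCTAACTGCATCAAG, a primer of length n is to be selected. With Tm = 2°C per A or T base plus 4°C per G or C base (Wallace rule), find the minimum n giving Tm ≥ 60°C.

First 19 bases: CGGCTTGGTCTAACTGCAT → Tm = 58°C (< 60°C)
First 20 bases: CGGCTTGGTCTAACTGCATC → Tm = 62°C (≥ 60°C)
Each additional base adds 2°C (A/T) or 4°C (G/C), so Tm is non-decreasing in n; n = 20 is the first length to reach 60°C.

n = 20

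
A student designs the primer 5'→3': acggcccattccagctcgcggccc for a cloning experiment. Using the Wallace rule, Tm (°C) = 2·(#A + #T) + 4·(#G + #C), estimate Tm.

84°C

Scanning the sequence gives C=12, T=3, A=3, G=6.
So N_AT = 6 and N_GC = 18.
Tm = 2(6) + 4(18) = 12 + 72 = 84°C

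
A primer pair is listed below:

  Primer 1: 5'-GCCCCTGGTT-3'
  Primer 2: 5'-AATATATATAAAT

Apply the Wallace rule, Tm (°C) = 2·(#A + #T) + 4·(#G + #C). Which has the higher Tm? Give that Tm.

Primer 1, 34°C

Primer 1: A+T=3, G+C=7 → Tm = 2(3)+4(7) = 34°C
Primer 2: A+T=13, G+C=0 → Tm = 2(13)+4(0) = 26°C
34°C vs 26°C → primer 1 is higher.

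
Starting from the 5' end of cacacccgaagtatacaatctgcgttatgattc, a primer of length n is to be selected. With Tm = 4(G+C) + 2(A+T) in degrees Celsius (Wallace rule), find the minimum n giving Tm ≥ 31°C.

n = 10

First 9 bases: CACACCCGA → Tm = 30°C (< 31°C)
First 10 bases: CACACCCGAA → Tm = 32°C (≥ 31°C)
Since every base adds ≥2°C, Tm only increases with n, so the threshold is first crossed at n = 10.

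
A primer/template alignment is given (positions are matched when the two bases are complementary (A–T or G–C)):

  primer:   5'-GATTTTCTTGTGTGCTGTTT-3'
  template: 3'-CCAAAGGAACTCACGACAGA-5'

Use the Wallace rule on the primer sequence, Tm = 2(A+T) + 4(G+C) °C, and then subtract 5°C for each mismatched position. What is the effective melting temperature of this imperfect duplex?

Primer base counts: A=1, T=12, G=5, C=2 → A+T=13, G+C=7
Perfect-match Tm = 2(13) + 4(7) = 26 + 28 = 54°C
Mismatches (positions where the bases are not complementary): 4 (at positions 2, 6, 11, 19)
Effective Tm = 54 − 4×5 = 54 − 20 = 34°C

34°C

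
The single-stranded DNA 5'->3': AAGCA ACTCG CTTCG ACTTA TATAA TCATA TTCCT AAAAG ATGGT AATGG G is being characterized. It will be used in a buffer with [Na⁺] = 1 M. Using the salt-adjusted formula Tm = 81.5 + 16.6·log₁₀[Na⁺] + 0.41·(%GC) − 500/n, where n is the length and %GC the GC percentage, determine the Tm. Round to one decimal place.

86.2°C

Length n = 51. Counting bases: A=18, T=15, C=9, G=9
G+C = 18, so %GC = 18/51 × 100 = 35.294%
Salt term: 16.6 × (0) = 0
GC term: 0.41 × 35.294 = 14.471; length term: −500/51 = −9.804
Tm = 81.5 + (0) + 14.471 − 9.804 = 86.167 → 86.2°C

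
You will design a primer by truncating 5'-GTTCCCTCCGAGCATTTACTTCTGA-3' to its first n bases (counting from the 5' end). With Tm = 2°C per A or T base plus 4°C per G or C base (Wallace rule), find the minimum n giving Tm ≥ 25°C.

First 7 bases: GTTCCCT → Tm = 22°C (< 25°C)
First 8 bases: GTTCCCTC → Tm = 26°C (≥ 25°C)
Since every base adds ≥2°C, Tm only increases with n, so the threshold is first crossed at n = 8.

n = 8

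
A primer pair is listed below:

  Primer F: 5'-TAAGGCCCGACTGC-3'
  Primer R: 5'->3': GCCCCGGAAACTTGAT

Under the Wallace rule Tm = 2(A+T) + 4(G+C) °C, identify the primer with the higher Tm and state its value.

Primer R, 50°C

Primer F: A+T=5, G+C=9 → Tm = 2(5)+4(9) = 46°C
Primer R: A+T=7, G+C=9 → Tm = 2(7)+4(9) = 50°C
46°C vs 50°C → primer R is higher.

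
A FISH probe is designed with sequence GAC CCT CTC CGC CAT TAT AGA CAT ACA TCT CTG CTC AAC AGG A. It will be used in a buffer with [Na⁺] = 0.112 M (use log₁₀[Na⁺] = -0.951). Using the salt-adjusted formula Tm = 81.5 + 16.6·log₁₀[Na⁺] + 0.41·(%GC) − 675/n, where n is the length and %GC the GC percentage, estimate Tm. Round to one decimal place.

70.0°C

Length n = 43. Base counts: T=10, G=6, A=12, C=15
G+C = 21, so %GC = 21/43 × 100 = 48.837%
Salt term: 16.6 × (-0.951) = -15.787
GC term: 0.41 × 48.837 = 20.023; length term: −675/43 = −15.698
Tm = 81.5 + (-15.787) + 20.023 − 15.698 = 70.038 → 70.0°C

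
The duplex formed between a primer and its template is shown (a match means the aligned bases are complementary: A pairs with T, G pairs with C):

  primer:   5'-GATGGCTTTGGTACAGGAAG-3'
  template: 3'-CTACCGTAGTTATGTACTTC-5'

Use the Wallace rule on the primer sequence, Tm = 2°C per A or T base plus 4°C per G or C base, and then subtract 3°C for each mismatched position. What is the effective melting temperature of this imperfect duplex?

Primer base counts: A=5, T=5, G=8, C=2 → A+T=10, G+C=10
Perfect-match Tm = 2(10) + 4(10) = 20 + 40 = 60°C
Mismatches (positions where the bases are not complementary): 5 (at positions 7, 9, 10, 11, 16)
Effective Tm = 60 − 5×3 = 60 − 15 = 45°C

45°C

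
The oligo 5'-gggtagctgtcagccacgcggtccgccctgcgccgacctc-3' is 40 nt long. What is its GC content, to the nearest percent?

Scanning the sequence gives G=13, A=4, T=6, C=17.
G+C = 13 + 17 = 30 out of 40 bases
%GC = 30/40 × 100 = 75% ≈ 75%

75%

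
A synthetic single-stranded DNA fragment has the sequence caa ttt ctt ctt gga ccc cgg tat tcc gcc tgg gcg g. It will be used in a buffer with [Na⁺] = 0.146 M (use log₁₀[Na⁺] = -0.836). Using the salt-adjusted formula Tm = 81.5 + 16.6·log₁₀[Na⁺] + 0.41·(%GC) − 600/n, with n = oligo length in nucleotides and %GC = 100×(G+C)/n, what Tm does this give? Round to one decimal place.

Length n = 37. Scanning the sequence gives G=10, C=12, T=11, A=4.
G+C = 22, so %GC = 22/37 × 100 = 59.459%
Salt term: 16.6 × (-0.836) = -13.878
GC term: 0.41 × 59.459 = 24.378; length term: −600/37 = −16.216
Tm = 81.5 + (-13.878) + 24.378 − 16.216 = 75.784 → 75.8°C

75.8°C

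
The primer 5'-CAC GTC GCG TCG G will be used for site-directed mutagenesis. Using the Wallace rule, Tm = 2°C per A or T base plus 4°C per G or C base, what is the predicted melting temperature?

46°C

Counting bases: G=5, C=5, A=1, T=2
AT pairs contribute 3, GC pairs contribute 10.
Tm = 2(3) + 4(10) = 6 + 40 = 46°C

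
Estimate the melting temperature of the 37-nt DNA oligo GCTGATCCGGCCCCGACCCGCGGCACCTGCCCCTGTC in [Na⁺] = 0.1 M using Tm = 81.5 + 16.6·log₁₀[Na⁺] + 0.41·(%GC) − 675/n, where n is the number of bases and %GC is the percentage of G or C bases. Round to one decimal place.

78.8°C

Length n = 37. Counting bases: C=19, A=3, T=5, G=10
G+C = 29, so %GC = 29/37 × 100 = 78.378%
Salt term: 16.6 × (-1) = -16.6
GC term: 0.41 × 78.378 = 32.135; length term: −675/37 = −18.243
Tm = 81.5 + (-16.6) + 32.135 − 18.243 = 78.792 → 78.8°C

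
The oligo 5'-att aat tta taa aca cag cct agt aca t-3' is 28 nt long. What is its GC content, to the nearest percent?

25%

G=2, C=5, T=9, A=12
G+C = 2 + 5 = 7 out of 28 bases
%GC = 7/28 × 100 = 25% ≈ 25%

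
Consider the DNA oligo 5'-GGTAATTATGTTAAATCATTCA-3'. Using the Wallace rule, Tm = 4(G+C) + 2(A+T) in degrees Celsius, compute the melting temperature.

Scanning the sequence gives G=3, C=2, A=8, T=9.
A+T = 17, G+C = 5
Tm = 2×17 + 4×5 = 54°C

54°C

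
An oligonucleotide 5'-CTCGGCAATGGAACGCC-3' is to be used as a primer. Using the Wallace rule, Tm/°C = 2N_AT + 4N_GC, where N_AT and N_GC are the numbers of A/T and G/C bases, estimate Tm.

Base counts: A=4, C=6, G=5, T=2
AT pairs contribute 6, GC pairs contribute 11.
Tm = 4·11 + 2·6 = 44 + 12 = 56°C

56°C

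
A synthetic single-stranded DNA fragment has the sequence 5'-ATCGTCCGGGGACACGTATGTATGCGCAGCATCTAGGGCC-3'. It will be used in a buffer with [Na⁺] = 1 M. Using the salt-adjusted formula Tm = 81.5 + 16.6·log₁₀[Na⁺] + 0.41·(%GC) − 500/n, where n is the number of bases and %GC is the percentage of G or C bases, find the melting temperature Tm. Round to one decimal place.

93.6°C

Length n = 40. T=8, C=11, G=13, A=8
G+C = 24, so %GC = 24/40 × 100 = 60%
Salt term: 16.6 × (0) = 0
GC term: 0.41 × 60 = 24.6; length term: −500/40 = −12.5
Tm = 81.5 + (0) + 24.6 − 12.5 = 93.6 → 93.6°C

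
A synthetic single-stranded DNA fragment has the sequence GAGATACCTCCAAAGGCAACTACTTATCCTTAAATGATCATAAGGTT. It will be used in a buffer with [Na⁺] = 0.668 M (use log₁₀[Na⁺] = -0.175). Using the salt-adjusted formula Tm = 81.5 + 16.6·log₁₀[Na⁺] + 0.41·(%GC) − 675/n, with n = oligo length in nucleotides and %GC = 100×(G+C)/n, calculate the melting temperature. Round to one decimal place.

Length n = 47. Base counts: A=17, C=10, T=13, G=7
G+C = 17, so %GC = 17/47 × 100 = 36.17%
Salt term: 16.6 × (-0.175) = -2.905
GC term: 0.41 × 36.17 = 14.83; length term: −675/47 = −14.362
Tm = 81.5 + (-2.905) + 14.83 − 14.362 = 79.063 → 79.1°C

79.1°C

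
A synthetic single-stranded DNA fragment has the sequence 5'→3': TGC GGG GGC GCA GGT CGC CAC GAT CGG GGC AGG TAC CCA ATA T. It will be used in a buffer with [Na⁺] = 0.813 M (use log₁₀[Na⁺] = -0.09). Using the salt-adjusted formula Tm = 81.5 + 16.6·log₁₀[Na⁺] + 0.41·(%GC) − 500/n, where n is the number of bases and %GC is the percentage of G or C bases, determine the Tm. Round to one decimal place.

96.0°C

Length n = 43. Base counts: C=12, A=8, G=17, T=6
G+C = 29, so %GC = 29/43 × 100 = 67.442%
Salt term: 16.6 × (-0.09) = -1.494
GC term: 0.41 × 67.442 = 27.651; length term: −500/43 = −11.628
Tm = 81.5 + (-1.494) + 27.651 − 11.628 = 96.029 → 96.0°C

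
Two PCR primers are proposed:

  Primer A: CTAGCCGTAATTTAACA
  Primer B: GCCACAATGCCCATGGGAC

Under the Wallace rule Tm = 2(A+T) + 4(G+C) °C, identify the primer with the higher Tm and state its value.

Primer A: A+T=11, G+C=6 → Tm = 2(11)+4(6) = 46°C
Primer B: A+T=7, G+C=12 → Tm = 2(7)+4(12) = 62°C
46°C vs 62°C → primer B is higher.

Primer B, 62°C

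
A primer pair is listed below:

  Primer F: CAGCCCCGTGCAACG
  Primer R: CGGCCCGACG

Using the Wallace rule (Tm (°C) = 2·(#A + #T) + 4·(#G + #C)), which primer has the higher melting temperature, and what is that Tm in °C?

Primer F: A+T=4, G+C=11 → Tm = 2(4)+4(11) = 52°C
Primer R: A+T=1, G+C=9 → Tm = 2(1)+4(9) = 38°C
52°C vs 38°C → primer F is higher.

Primer F, 52°C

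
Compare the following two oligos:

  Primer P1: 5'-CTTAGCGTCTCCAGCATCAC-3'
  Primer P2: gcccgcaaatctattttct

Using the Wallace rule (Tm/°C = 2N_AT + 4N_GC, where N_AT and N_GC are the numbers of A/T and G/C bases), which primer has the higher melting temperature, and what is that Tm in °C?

Primer P1, 62°C

Primer P1: A+T=9, G+C=11 → Tm = 2(9)+4(11) = 62°C
Primer P2: A+T=11, G+C=8 → Tm = 2(11)+4(8) = 54°C
62°C vs 54°C → primer P1 is higher.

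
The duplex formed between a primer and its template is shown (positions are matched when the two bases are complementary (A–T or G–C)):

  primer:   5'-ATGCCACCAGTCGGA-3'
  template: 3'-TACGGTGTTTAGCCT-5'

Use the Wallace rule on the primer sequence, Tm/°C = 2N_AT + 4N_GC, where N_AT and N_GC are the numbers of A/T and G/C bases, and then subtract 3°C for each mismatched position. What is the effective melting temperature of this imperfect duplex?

Primer base counts: A=4, T=2, G=4, C=5 → A+T=6, G+C=9
Perfect-match Tm = 2(6) + 4(9) = 12 + 36 = 48°C
Mismatches (positions where the bases are not complementary): 2 (at positions 8, 10)
Effective Tm = 48 − 2×3 = 48 − 6 = 42°C

42°C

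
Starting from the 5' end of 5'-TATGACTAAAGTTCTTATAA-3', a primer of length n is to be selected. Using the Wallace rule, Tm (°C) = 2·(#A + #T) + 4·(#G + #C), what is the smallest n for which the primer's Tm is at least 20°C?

First 7 bases: TATGACT → Tm = 18°C (< 20°C)
First 8 bases: TATGACTA → Tm = 20°C (≥ 20°C)
Since every base adds ≥2°C, Tm only increases with n, so the threshold is first crossed at n = 8.

n = 8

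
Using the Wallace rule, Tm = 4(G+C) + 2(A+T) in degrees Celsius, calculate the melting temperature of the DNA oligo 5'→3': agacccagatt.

Base counts: C=3, T=2, A=4, G=2
So N_AT = 6 and N_GC = 5.
Tm = 4·5 + 2·6 = 20 + 12 = 32°C

32°C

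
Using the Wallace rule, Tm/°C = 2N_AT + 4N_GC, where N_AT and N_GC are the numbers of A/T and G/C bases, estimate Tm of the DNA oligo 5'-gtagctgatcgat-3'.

Base counts: A=3, T=4, G=4, C=2
AT pairs contribute 7, GC pairs contribute 6.
Tm = 2(7) + 4(6) = 14 + 24 = 38°C

38°C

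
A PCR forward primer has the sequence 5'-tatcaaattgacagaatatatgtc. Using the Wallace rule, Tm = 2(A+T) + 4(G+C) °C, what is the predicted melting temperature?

Counting bases: A=10, G=3, C=3, T=8
A+T = 18, G+C = 6
Tm = 2(18) + 4(6) = 36 + 24 = 60°C

60°C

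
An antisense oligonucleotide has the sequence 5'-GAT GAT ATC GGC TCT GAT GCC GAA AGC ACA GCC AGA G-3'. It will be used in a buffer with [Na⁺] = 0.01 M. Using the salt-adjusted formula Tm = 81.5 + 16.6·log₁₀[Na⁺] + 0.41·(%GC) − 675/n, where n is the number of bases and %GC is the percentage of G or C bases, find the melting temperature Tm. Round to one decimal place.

Length n = 37. Counting bases: C=9, G=11, A=11, T=6
G+C = 20, so %GC = 20/37 × 100 = 54.054%
Salt term: 16.6 × (-2) = -33.2
GC term: 0.41 × 54.054 = 22.162; length term: −675/37 = −18.243
Tm = 81.5 + (-33.2) + 22.162 − 18.243 = 52.219 → 52.2°C

52.2°C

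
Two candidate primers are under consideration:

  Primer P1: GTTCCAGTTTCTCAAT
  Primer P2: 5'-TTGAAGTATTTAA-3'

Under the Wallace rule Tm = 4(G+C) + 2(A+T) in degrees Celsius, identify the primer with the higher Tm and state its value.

Primer P1: A+T=10, G+C=6 → Tm = 2(10)+4(6) = 44°C
Primer P2: A+T=11, G+C=2 → Tm = 2(11)+4(2) = 30°C
44°C vs 30°C → primer P1 is higher.

Primer P1, 44°C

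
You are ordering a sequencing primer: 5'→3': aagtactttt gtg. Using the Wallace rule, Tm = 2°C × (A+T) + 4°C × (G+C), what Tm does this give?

34°C

Scanning the sequence gives C=1, G=3, A=3, T=6.
AT pairs contribute 9, GC pairs contribute 4.
Tm = 2×9 + 4×4 = 34°C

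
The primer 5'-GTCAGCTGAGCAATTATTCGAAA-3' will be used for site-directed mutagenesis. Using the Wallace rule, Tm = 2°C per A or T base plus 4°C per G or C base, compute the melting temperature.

64°C

Scanning the sequence gives G=5, T=6, C=4, A=8.
So N_AT = 14 and N_GC = 9.
Tm = 2(14) + 4(9) = 28 + 36 = 64°C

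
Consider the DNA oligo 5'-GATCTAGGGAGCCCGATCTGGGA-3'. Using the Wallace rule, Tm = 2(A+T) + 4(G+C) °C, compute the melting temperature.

C=5, A=5, T=4, G=9
So N_AT = 9 and N_GC = 14.
Tm = 4·14 + 2·9 = 56 + 18 = 74°C

74°C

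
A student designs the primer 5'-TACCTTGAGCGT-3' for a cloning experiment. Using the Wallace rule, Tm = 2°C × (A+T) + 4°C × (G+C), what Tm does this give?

Counting bases: C=3, G=3, A=2, T=4
AT pairs contribute 6, GC pairs contribute 6.
Tm = 4·6 + 2·6 = 24 + 12 = 36°C

36°C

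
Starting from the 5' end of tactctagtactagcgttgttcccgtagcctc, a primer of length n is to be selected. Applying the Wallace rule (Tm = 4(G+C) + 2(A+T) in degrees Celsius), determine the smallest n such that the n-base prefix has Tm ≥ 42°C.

First 14 bases: TACTCTAGTACTAG → Tm = 38°C (< 42°C)
First 15 bases: TACTCTAGTACTAGC → Tm = 42°C (≥ 42°C)
Each additional base adds 2°C (A/T) or 4°C (G/C), so Tm is non-decreasing in n; n = 15 is the first length to reach 42°C.

n = 15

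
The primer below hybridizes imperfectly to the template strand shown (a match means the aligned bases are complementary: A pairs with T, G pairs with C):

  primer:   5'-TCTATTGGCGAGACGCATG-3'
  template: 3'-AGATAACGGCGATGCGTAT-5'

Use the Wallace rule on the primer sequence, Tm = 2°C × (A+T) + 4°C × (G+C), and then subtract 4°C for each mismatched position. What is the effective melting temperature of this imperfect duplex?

42°C

Primer base counts: A=4, T=5, G=6, C=4 → A+T=9, G+C=10
Perfect-match Tm = 2(9) + 4(10) = 18 + 40 = 58°C
Mismatches (positions where the bases are not complementary): 4 (at positions 8, 11, 12, 19)
Effective Tm = 58 − 4×4 = 58 − 16 = 42°C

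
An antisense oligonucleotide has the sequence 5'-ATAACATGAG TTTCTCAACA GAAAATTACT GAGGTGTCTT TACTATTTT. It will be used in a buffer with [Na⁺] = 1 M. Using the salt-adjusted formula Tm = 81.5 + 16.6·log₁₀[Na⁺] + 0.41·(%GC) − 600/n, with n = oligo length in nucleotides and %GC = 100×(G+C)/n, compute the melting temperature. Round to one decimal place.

81.0°C

Length n = 49. Counting bases: T=19, G=7, A=16, C=7
G+C = 14, so %GC = 14/49 × 100 = 28.571%
Salt term: 16.6 × (0) = 0
GC term: 0.41 × 28.571 = 11.714; length term: −600/49 = −12.245
Tm = 81.5 + (0) + 11.714 − 12.245 = 80.969 → 81.0°C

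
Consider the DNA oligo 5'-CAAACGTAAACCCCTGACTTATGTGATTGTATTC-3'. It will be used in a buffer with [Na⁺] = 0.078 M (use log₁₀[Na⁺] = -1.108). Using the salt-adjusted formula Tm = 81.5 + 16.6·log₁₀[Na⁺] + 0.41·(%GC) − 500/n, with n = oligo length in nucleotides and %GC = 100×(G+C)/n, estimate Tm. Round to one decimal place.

64.1°C

Length n = 34. Scanning the sequence gives A=10, C=8, T=11, G=5.
G+C = 13, so %GC = 13/34 × 100 = 38.235%
Salt term: 16.6 × (-1.108) = -18.393
GC term: 0.41 × 38.235 = 15.676; length term: −500/34 = −14.706
Tm = 81.5 + (-18.393) + 15.676 − 14.706 = 64.077 → 64.1°C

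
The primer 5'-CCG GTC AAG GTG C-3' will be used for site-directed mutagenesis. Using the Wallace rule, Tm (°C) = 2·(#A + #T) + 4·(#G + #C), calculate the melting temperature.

Scanning the sequence gives T=2, G=5, C=4, A=2.
A+T = 4, G+C = 9
Tm = 2×4 + 4×9 = 44°C

44°C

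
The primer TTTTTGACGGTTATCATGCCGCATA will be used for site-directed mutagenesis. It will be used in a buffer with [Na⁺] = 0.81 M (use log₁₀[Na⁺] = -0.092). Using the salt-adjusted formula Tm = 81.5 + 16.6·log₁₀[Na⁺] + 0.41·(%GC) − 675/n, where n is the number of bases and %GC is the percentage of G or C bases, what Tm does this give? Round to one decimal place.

Length n = 25. Base counts: G=5, T=10, A=5, C=5
G+C = 10, so %GC = 10/25 × 100 = 40%
Salt term: 16.6 × (-0.092) = -1.527
GC term: 0.41 × 40 = 16.4; length term: −675/25 = −27
Tm = 81.5 + (-1.527) + 16.4 − 27 = 69.373 → 69.4°C

69.4°C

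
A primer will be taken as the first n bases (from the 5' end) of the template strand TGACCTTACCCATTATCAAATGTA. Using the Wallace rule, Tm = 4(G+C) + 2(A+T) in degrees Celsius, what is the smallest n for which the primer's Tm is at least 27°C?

n = 10

First 9 bases: TGACCTTAC → Tm = 26°C (< 27°C)
First 10 bases: TGACCTTACC → Tm = 30°C (≥ 27°C)
Since every base adds ≥2°C, Tm only increases with n, so the threshold is first crossed at n = 10.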